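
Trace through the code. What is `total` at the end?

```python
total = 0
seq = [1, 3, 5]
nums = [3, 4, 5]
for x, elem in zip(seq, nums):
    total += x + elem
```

Let's trace through this code step by step.

Initialize: total = 0
Initialize: seq = [1, 3, 5]
Initialize: nums = [3, 4, 5]
Entering loop: for x, elem in zip(seq, nums):

After execution: total = 21
21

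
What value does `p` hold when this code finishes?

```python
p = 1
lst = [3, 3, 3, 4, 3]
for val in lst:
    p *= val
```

Let's trace through this code step by step.

Initialize: p = 1
Initialize: lst = [3, 3, 3, 4, 3]
Entering loop: for val in lst:

After execution: p = 324
324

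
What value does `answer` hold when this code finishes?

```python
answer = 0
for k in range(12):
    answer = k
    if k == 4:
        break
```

Let's trace through this code step by step.

Initialize: answer = 0
Entering loop: for k in range(12):

After execution: answer = 4
4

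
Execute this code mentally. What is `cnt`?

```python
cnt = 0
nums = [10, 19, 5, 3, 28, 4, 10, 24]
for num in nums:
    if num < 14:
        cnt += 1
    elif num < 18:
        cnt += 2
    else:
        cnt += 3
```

Let's trace through this code step by step.

Initialize: cnt = 0
Initialize: nums = [10, 19, 5, 3, 28, 4, 10, 24]
Entering loop: for num in nums:

After execution: cnt = 14
14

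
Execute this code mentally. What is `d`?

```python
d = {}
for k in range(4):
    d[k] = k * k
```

Let's trace through this code step by step.

Initialize: d = {}
Entering loop: for k in range(4):

After execution: d = {0: 0, 1: 1, 2: 4, 3: 9}
{0: 0, 1: 1, 2: 4, 3: 9}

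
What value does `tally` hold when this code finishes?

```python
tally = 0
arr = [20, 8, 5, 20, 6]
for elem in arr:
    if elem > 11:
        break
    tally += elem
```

Let's trace through this code step by step.

Initialize: tally = 0
Initialize: arr = [20, 8, 5, 20, 6]
Entering loop: for elem in arr:

After execution: tally = 0
0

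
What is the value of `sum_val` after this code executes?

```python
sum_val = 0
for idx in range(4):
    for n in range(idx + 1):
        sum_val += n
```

Let's trace through this code step by step.

Initialize: sum_val = 0
Entering loop: for idx in range(4):

After execution: sum_val = 10
10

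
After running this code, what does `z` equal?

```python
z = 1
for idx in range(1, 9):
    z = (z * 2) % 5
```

Let's trace through this code step by step.

Initialize: z = 1
Entering loop: for idx in range(1, 9):

After execution: z = 1
1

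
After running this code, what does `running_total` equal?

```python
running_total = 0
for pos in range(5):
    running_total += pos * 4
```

Let's trace through this code step by step.

Initialize: running_total = 0
Entering loop: for pos in range(5):

After execution: running_total = 40
40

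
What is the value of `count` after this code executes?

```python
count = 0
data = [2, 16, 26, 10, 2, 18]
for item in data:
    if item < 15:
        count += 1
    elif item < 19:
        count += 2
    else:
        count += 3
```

Let's trace through this code step by step.

Initialize: count = 0
Initialize: data = [2, 16, 26, 10, 2, 18]
Entering loop: for item in data:

After execution: count = 10
10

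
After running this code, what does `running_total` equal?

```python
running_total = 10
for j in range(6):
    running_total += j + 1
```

Let's trace through this code step by step.

Initialize: running_total = 10
Entering loop: for j in range(6):

After execution: running_total = 31
31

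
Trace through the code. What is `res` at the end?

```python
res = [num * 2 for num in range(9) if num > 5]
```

Let's trace through this code step by step.

Initialize: res = [num * 2 for num in range(9) if num > 5]

After execution: res = [12, 14, 16]
[12, 14, 16]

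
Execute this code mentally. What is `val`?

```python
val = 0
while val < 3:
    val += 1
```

Let's trace through this code step by step.

Initialize: val = 0
Entering loop: while val < 3:

After execution: val = 3
3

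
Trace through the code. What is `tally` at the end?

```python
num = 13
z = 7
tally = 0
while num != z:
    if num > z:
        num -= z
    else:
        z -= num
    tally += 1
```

Let's trace through this code step by step.

Initialize: num = 13
Initialize: z = 7
Initialize: tally = 0
Entering loop: while num != z:

After execution: tally = 7
7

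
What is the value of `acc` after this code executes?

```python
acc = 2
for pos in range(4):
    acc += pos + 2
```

Let's trace through this code step by step.

Initialize: acc = 2
Entering loop: for pos in range(4):

After execution: acc = 16
16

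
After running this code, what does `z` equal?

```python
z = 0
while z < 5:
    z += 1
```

Let's trace through this code step by step.

Initialize: z = 0
Entering loop: while z < 5:

After execution: z = 5
5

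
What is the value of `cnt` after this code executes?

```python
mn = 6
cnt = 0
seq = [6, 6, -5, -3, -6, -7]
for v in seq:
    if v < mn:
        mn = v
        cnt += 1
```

Let's trace through this code step by step.

Initialize: mn = 6
Initialize: cnt = 0
Initialize: seq = [6, 6, -5, -3, -6, -7]
Entering loop: for v in seq:

After execution: cnt = 3
3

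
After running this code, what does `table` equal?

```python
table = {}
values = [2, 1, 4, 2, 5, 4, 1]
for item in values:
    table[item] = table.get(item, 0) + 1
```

Let's trace through this code step by step.

Initialize: table = {}
Initialize: values = [2, 1, 4, 2, 5, 4, 1]
Entering loop: for item in values:

After execution: table = {2: 2, 1: 2, 4: 2, 5: 1}
{2: 2, 1: 2, 4: 2, 5: 1}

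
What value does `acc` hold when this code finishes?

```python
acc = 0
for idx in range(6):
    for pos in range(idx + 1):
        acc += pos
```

Let's trace through this code step by step.

Initialize: acc = 0
Entering loop: for idx in range(6):

After execution: acc = 35
35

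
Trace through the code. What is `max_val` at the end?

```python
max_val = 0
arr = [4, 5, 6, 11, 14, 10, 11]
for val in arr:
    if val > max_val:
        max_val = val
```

Let's trace through this code step by step.

Initialize: max_val = 0
Initialize: arr = [4, 5, 6, 11, 14, 10, 11]
Entering loop: for val in arr:

After execution: max_val = 14
14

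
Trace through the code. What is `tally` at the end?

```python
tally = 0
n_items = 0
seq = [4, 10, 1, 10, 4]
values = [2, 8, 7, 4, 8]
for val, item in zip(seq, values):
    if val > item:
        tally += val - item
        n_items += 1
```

Let's trace through this code step by step.

Initialize: tally = 0
Initialize: n_items = 0
Initialize: seq = [4, 10, 1, 10, 4]
Initialize: values = [2, 8, 7, 4, 8]
Entering loop: for val, item in zip(seq, values):

After execution: tally = 10
10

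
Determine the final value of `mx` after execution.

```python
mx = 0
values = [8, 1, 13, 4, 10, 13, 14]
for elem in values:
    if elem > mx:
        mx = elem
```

Let's trace through this code step by step.

Initialize: mx = 0
Initialize: values = [8, 1, 13, 4, 10, 13, 14]
Entering loop: for elem in values:

After execution: mx = 14
14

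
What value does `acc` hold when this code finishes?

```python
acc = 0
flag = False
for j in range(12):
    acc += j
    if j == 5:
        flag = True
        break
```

Let's trace through this code step by step.

Initialize: acc = 0
Initialize: flag = False
Entering loop: for j in range(12):

After execution: acc = 15
15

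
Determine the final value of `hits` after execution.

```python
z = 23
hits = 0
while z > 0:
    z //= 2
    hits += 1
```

Let's trace through this code step by step.

Initialize: z = 23
Initialize: hits = 0
Entering loop: while z > 0:

After execution: hits = 5
5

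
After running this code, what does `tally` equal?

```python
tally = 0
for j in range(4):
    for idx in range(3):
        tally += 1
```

Let's trace through this code step by step.

Initialize: tally = 0
Entering loop: for j in range(4):

After execution: tally = 12
12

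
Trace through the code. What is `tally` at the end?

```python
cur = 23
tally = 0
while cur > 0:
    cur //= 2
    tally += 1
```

Let's trace through this code step by step.

Initialize: cur = 23
Initialize: tally = 0
Entering loop: while cur > 0:

After execution: tally = 5
5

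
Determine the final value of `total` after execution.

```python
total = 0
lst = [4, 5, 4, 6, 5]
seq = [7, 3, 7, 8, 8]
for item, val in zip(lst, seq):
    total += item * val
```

Let's trace through this code step by step.

Initialize: total = 0
Initialize: lst = [4, 5, 4, 6, 5]
Initialize: seq = [7, 3, 7, 8, 8]
Entering loop: for item, val in zip(lst, seq):

After execution: total = 159
159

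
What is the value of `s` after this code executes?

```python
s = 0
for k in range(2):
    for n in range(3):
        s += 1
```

Let's trace through this code step by step.

Initialize: s = 0
Entering loop: for k in range(2):

After execution: s = 6
6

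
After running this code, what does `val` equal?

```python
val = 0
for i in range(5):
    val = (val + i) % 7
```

Let's trace through this code step by step.

Initialize: val = 0
Entering loop: for i in range(5):

After execution: val = 3
3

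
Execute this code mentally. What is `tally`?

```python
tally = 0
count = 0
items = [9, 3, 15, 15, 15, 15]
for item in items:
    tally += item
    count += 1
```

Let's trace through this code step by step.

Initialize: tally = 0
Initialize: count = 0
Initialize: items = [9, 3, 15, 15, 15, 15]
Entering loop: for item in items:

After execution: tally = 72
72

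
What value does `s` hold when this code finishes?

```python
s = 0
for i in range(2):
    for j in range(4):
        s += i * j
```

Let's trace through this code step by step.

Initialize: s = 0
Entering loop: for i in range(2):

After execution: s = 6
6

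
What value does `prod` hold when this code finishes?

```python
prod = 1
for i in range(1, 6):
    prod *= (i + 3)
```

Let's trace through this code step by step.

Initialize: prod = 1
Entering loop: for i in range(1, 6):

After execution: prod = 6720
6720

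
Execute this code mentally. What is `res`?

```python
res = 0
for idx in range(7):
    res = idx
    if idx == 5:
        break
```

Let's trace through this code step by step.

Initialize: res = 0
Entering loop: for idx in range(7):

After execution: res = 5
5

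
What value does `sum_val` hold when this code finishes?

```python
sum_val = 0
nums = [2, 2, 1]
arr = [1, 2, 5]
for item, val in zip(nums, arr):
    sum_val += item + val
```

Let's trace through this code step by step.

Initialize: sum_val = 0
Initialize: nums = [2, 2, 1]
Initialize: arr = [1, 2, 5]
Entering loop: for item, val in zip(nums, arr):

After execution: sum_val = 13
13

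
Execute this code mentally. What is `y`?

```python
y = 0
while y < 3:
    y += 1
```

Let's trace through this code step by step.

Initialize: y = 0
Entering loop: while y < 3:

After execution: y = 3
3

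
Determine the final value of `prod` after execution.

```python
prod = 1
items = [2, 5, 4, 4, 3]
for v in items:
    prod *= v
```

Let's trace through this code step by step.

Initialize: prod = 1
Initialize: items = [2, 5, 4, 4, 3]
Entering loop: for v in items:

After execution: prod = 480
480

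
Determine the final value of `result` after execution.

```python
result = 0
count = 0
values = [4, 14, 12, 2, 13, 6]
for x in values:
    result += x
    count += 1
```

Let's trace through this code step by step.

Initialize: result = 0
Initialize: count = 0
Initialize: values = [4, 14, 12, 2, 13, 6]
Entering loop: for x in values:

After execution: result = 51
51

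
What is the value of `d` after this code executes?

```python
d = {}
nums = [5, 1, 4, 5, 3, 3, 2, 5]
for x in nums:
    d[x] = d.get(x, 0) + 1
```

Let's trace through this code step by step.

Initialize: d = {}
Initialize: nums = [5, 1, 4, 5, 3, 3, 2, 5]
Entering loop: for x in nums:

After execution: d = {5: 3, 1: 1, 4: 1, 3: 2, 2: 1}
{5: 3, 1: 1, 4: 1, 3: 2, 2: 1}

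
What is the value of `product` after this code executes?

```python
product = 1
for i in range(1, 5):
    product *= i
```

Let's trace through this code step by step.

Initialize: product = 1
Entering loop: for i in range(1, 5):

After execution: product = 24
24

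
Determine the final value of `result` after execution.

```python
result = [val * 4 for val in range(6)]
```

Let's trace through this code step by step.

Initialize: result = [val * 4 for val in range(6)]

After execution: result = [0, 4, 8, 12, 16, 20]
[0, 4, 8, 12, 16, 20]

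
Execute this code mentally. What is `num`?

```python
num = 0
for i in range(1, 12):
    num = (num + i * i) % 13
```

Let's trace through this code step by step.

Initialize: num = 0
Entering loop: for i in range(1, 12):

After execution: num = 12
12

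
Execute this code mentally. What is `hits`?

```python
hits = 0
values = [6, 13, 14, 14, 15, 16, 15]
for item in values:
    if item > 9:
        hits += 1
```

Let's trace through this code step by step.

Initialize: hits = 0
Initialize: values = [6, 13, 14, 14, 15, 16, 15]
Entering loop: for item in values:

After execution: hits = 6
6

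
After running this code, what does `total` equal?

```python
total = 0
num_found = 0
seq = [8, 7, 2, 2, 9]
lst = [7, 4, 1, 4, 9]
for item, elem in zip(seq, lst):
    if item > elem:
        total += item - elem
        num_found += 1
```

Let's trace through this code step by step.

Initialize: total = 0
Initialize: num_found = 0
Initialize: seq = [8, 7, 2, 2, 9]
Initialize: lst = [7, 4, 1, 4, 9]
Entering loop: for item, elem in zip(seq, lst):

After execution: total = 5
5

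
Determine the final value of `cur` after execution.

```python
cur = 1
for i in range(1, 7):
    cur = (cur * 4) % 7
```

Let's trace through this code step by step.

Initialize: cur = 1
Entering loop: for i in range(1, 7):

After execution: cur = 1
1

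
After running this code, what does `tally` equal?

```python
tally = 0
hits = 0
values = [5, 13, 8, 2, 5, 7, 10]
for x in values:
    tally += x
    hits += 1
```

Let's trace through this code step by step.

Initialize: tally = 0
Initialize: hits = 0
Initialize: values = [5, 13, 8, 2, 5, 7, 10]
Entering loop: for x in values:

After execution: tally = 50
50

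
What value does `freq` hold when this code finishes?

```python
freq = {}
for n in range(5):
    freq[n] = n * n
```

Let's trace through this code step by step.

Initialize: freq = {}
Entering loop: for n in range(5):

After execution: freq = {0: 0, 1: 1, 2: 4, 3: 9, 4: 16}
{0: 0, 1: 1, 2: 4, 3: 9, 4: 16}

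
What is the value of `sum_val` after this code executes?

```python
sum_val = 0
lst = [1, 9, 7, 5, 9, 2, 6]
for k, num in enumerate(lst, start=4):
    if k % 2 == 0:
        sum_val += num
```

Let's trace through this code step by step.

Initialize: sum_val = 0
Initialize: lst = [1, 9, 7, 5, 9, 2, 6]
Entering loop: for k, num in enumerate(lst, start=4):

After execution: sum_val = 23
23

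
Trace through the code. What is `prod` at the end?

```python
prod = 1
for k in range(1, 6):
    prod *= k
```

Let's trace through this code step by step.

Initialize: prod = 1
Entering loop: for k in range(1, 6):

After execution: prod = 120
120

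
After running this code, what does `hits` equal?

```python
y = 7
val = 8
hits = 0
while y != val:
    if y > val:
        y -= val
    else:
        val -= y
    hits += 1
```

Let's trace through this code step by step.

Initialize: y = 7
Initialize: val = 8
Initialize: hits = 0
Entering loop: while y != val:

After execution: hits = 7
7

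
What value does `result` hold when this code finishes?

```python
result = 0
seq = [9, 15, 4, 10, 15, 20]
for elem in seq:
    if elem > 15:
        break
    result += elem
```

Let's trace through this code step by step.

Initialize: result = 0
Initialize: seq = [9, 15, 4, 10, 15, 20]
Entering loop: for elem in seq:

After execution: result = 53
53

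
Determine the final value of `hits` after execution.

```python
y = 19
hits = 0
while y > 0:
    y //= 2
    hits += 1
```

Let's trace through this code step by step.

Initialize: y = 19
Initialize: hits = 0
Entering loop: while y > 0:

After execution: hits = 5
5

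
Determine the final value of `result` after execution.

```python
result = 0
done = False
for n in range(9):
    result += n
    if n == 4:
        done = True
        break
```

Let's trace through this code step by step.

Initialize: result = 0
Initialize: done = False
Entering loop: for n in range(9):

After execution: result = 10
10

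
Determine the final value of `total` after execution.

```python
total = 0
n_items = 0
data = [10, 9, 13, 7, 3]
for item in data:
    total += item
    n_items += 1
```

Let's trace through this code step by step.

Initialize: total = 0
Initialize: n_items = 0
Initialize: data = [10, 9, 13, 7, 3]
Entering loop: for item in data:

After execution: total = 42
42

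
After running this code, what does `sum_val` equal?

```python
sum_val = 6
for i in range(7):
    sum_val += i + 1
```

Let's trace through this code step by step.

Initialize: sum_val = 6
Entering loop: for i in range(7):

After execution: sum_val = 34
34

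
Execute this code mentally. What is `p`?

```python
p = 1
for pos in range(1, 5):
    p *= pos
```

Let's trace through this code step by step.

Initialize: p = 1
Entering loop: for pos in range(1, 5):

After execution: p = 24
24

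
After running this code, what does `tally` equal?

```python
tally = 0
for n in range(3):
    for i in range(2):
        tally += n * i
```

Let's trace through this code step by step.

Initialize: tally = 0
Entering loop: for n in range(3):

After execution: tally = 3
3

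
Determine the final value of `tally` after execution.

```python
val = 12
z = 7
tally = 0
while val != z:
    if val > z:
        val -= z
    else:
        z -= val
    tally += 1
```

Let's trace through this code step by step.

Initialize: val = 12
Initialize: z = 7
Initialize: tally = 0
Entering loop: while val != z:

After execution: tally = 5
5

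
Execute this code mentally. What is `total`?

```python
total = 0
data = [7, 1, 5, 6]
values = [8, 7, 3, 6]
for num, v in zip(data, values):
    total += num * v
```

Let's trace through this code step by step.

Initialize: total = 0
Initialize: data = [7, 1, 5, 6]
Initialize: values = [8, 7, 3, 6]
Entering loop: for num, v in zip(data, values):

After execution: total = 114
114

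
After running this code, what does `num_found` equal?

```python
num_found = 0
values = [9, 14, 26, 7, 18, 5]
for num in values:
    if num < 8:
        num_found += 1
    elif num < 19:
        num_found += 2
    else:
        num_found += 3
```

Let's trace through this code step by step.

Initialize: num_found = 0
Initialize: values = [9, 14, 26, 7, 18, 5]
Entering loop: for num in values:

After execution: num_found = 11
11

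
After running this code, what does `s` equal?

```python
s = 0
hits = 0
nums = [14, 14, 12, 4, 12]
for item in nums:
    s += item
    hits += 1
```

Let's trace through this code step by step.

Initialize: s = 0
Initialize: hits = 0
Initialize: nums = [14, 14, 12, 4, 12]
Entering loop: for item in nums:

After execution: s = 56
56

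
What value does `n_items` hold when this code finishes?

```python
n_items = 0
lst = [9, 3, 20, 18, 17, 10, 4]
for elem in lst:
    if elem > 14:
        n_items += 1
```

Let's trace through this code step by step.

Initialize: n_items = 0
Initialize: lst = [9, 3, 20, 18, 17, 10, 4]
Entering loop: for elem in lst:

After execution: n_items = 3
3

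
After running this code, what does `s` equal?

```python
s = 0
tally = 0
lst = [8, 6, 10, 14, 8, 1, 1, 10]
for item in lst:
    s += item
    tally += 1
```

Let's trace through this code step by step.

Initialize: s = 0
Initialize: tally = 0
Initialize: lst = [8, 6, 10, 14, 8, 1, 1, 10]
Entering loop: for item in lst:

After execution: s = 58
58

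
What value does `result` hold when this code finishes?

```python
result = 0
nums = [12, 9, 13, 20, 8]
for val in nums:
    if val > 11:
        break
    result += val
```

Let's trace through this code step by step.

Initialize: result = 0
Initialize: nums = [12, 9, 13, 20, 8]
Entering loop: for val in nums:

After execution: result = 0
0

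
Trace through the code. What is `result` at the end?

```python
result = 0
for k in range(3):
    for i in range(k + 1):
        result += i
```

Let's trace through this code step by step.

Initialize: result = 0
Entering loop: for k in range(3):

After execution: result = 4
4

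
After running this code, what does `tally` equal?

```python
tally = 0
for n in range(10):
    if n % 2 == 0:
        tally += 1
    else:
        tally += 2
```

Let's trace through this code step by step.

Initialize: tally = 0
Entering loop: for n in range(10):

After execution: tally = 15
15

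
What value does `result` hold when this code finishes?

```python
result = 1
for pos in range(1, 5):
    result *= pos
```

Let's trace through this code step by step.

Initialize: result = 1
Entering loop: for pos in range(1, 5):

After execution: result = 24
24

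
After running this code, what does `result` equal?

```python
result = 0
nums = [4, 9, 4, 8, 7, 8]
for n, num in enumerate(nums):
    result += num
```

Let's trace through this code step by step.

Initialize: result = 0
Initialize: nums = [4, 9, 4, 8, 7, 8]
Entering loop: for n, num in enumerate(nums):

After execution: result = 40
40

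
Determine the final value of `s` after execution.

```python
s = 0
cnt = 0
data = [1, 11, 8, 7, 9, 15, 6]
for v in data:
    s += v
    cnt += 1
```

Let's trace through this code step by step.

Initialize: s = 0
Initialize: cnt = 0
Initialize: data = [1, 11, 8, 7, 9, 15, 6]
Entering loop: for v in data:

After execution: s = 57
57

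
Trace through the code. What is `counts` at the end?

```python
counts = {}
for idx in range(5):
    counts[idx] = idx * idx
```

Let's trace through this code step by step.

Initialize: counts = {}
Entering loop: for idx in range(5):

After execution: counts = {0: 0, 1: 1, 2: 4, 3: 9, 4: 16}
{0: 0, 1: 1, 2: 4, 3: 9, 4: 16}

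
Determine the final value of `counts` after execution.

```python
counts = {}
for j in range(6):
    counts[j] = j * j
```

Let's trace through this code step by step.

Initialize: counts = {}
Entering loop: for j in range(6):

After execution: counts = {0: 0, 1: 1, 2: 4, 3: 9, 4: 16, 5: 25}
{0: 0, 1: 1, 2: 4, 3: 9, 4: 16, 5: 25}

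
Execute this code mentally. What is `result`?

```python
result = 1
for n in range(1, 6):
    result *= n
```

Let's trace through this code step by step.

Initialize: result = 1
Entering loop: for n in range(1, 6):

After execution: result = 120
120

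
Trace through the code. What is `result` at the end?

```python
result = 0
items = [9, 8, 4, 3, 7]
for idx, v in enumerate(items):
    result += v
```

Let's trace through this code step by step.

Initialize: result = 0
Initialize: items = [9, 8, 4, 3, 7]
Entering loop: for idx, v in enumerate(items):

After execution: result = 31
31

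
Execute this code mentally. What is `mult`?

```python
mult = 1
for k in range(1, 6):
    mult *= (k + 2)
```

Let's trace through this code step by step.

Initialize: mult = 1
Entering loop: for k in range(1, 6):

After execution: mult = 2520
2520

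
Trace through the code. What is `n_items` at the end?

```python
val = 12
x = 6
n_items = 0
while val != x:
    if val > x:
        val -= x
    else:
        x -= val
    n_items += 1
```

Let's trace through this code step by step.

Initialize: val = 12
Initialize: x = 6
Initialize: n_items = 0
Entering loop: while val != x:

After execution: n_items = 1
1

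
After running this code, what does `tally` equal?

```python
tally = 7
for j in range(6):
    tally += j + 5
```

Let's trace through this code step by step.

Initialize: tally = 7
Entering loop: for j in range(6):

After execution: tally = 52
52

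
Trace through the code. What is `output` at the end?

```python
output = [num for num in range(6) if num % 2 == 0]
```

Let's trace through this code step by step.

Initialize: output = [num for num in range(6) if num % 2 == 0]

After execution: output = [0, 2, 4]
[0, 2, 4]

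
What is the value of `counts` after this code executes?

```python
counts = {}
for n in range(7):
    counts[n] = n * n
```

Let's trace through this code step by step.

Initialize: counts = {}
Entering loop: for n in range(7):

After execution: counts = {0: 0, 1: 1, 2: 4, 3: 9, 4: 16, 5: 25, 6: 36}
{0: 0, 1: 1, 2: 4, 3: 9, 4: 16, 5: 25, 6: 36}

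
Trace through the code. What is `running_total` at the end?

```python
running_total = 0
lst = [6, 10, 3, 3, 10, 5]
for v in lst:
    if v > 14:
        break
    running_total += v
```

Let's trace through this code step by step.

Initialize: running_total = 0
Initialize: lst = [6, 10, 3, 3, 10, 5]
Entering loop: for v in lst:

After execution: running_total = 37
37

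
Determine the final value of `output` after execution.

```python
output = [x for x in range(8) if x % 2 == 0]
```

Let's trace through this code step by step.

Initialize: output = [x for x in range(8) if x % 2 == 0]

After execution: output = [0, 2, 4, 6]
[0, 2, 4, 6]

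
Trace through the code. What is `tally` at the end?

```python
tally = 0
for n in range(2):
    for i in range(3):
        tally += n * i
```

Let's trace through this code step by step.

Initialize: tally = 0
Entering loop: for n in range(2):

After execution: tally = 3
3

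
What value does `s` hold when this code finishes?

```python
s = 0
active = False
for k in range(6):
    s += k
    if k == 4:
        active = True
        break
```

Let's trace through this code step by step.

Initialize: s = 0
Initialize: active = False
Entering loop: for k in range(6):

After execution: s = 10
10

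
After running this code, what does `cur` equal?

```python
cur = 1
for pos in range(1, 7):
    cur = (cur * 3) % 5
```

Let's trace through this code step by step.

Initialize: cur = 1
Entering loop: for pos in range(1, 7):

After execution: cur = 4
4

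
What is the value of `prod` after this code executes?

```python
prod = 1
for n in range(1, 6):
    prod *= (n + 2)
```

Let's trace through this code step by step.

Initialize: prod = 1
Entering loop: for n in range(1, 6):

After execution: prod = 2520
2520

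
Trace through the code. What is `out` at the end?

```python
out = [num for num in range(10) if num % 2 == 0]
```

Let's trace through this code step by step.

Initialize: out = [num for num in range(10) if num % 2 == 0]

After execution: out = [0, 2, 4, 6, 8]
[0, 2, 4, 6, 8]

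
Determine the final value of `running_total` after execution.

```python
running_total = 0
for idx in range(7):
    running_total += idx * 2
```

Let's trace through this code step by step.

Initialize: running_total = 0
Entering loop: for idx in range(7):

After execution: running_total = 42
42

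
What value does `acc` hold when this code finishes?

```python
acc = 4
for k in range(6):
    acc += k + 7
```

Let's trace through this code step by step.

Initialize: acc = 4
Entering loop: for k in range(6):

After execution: acc = 61
61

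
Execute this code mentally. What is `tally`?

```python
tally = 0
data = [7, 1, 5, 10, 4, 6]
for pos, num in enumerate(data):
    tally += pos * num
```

Let's trace through this code step by step.

Initialize: tally = 0
Initialize: data = [7, 1, 5, 10, 4, 6]
Entering loop: for pos, num in enumerate(data):

After execution: tally = 87
87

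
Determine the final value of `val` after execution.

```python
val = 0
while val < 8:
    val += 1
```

Let's trace through this code step by step.

Initialize: val = 0
Entering loop: while val < 8:

After execution: val = 8
8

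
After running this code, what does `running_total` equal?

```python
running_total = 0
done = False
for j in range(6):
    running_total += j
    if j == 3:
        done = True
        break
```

Let's trace through this code step by step.

Initialize: running_total = 0
Initialize: done = False
Entering loop: for j in range(6):

After execution: running_total = 6
6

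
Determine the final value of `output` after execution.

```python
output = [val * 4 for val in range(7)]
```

Let's trace through this code step by step.

Initialize: output = [val * 4 for val in range(7)]

After execution: output = [0, 4, 8, 12, 16, 20, 24]
[0, 4, 8, 12, 16, 20, 24]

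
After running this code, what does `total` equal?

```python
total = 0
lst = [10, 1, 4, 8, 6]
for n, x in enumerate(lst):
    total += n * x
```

Let's trace through this code step by step.

Initialize: total = 0
Initialize: lst = [10, 1, 4, 8, 6]
Entering loop: for n, x in enumerate(lst):

After execution: total = 57
57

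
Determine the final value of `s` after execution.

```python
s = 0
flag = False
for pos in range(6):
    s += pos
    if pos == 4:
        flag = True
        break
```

Let's trace through this code step by step.

Initialize: s = 0
Initialize: flag = False
Entering loop: for pos in range(6):

After execution: s = 10
10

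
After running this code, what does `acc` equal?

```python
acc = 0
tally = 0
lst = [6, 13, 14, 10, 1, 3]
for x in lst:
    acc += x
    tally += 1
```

Let's trace through this code step by step.

Initialize: acc = 0
Initialize: tally = 0
Initialize: lst = [6, 13, 14, 10, 1, 3]
Entering loop: for x in lst:

After execution: acc = 47
47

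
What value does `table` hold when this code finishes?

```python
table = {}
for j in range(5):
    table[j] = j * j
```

Let's trace through this code step by step.

Initialize: table = {}
Entering loop: for j in range(5):

After execution: table = {0: 0, 1: 1, 2: 4, 3: 9, 4: 16}
{0: 0, 1: 1, 2: 4, 3: 9, 4: 16}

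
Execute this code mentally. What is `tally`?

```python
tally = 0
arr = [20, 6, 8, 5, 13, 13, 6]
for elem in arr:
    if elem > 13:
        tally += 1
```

Let's trace through this code step by step.

Initialize: tally = 0
Initialize: arr = [20, 6, 8, 5, 13, 13, 6]
Entering loop: for elem in arr:

After execution: tally = 1
1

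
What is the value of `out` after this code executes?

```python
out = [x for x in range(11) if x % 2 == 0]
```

Let's trace through this code step by step.

Initialize: out = [x for x in range(11) if x % 2 == 0]

After execution: out = [0, 2, 4, 6, 8, 10]
[0, 2, 4, 6, 8, 10]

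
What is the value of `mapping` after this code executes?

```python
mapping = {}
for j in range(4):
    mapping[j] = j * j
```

Let's trace through this code step by step.

Initialize: mapping = {}
Entering loop: for j in range(4):

After execution: mapping = {0: 0, 1: 1, 2: 4, 3: 9}
{0: 0, 1: 1, 2: 4, 3: 9}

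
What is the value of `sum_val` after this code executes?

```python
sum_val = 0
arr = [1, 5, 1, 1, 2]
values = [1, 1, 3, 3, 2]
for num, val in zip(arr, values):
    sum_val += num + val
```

Let's trace through this code step by step.

Initialize: sum_val = 0
Initialize: arr = [1, 5, 1, 1, 2]
Initialize: values = [1, 1, 3, 3, 2]
Entering loop: for num, val in zip(arr, values):

After execution: sum_val = 20
20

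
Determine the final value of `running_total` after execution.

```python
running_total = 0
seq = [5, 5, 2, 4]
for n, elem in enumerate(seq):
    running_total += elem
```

Let's trace through this code step by step.

Initialize: running_total = 0
Initialize: seq = [5, 5, 2, 4]
Entering loop: for n, elem in enumerate(seq):

After execution: running_total = 16
16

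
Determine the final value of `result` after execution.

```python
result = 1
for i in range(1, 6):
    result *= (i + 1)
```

Let's trace through this code step by step.

Initialize: result = 1
Entering loop: for i in range(1, 6):

After execution: result = 720
720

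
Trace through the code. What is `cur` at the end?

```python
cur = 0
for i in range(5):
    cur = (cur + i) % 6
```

Let's trace through this code step by step.

Initialize: cur = 0
Entering loop: for i in range(5):

After execution: cur = 4
4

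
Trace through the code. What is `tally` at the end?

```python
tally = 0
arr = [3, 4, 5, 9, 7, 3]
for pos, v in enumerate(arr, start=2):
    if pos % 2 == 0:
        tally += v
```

Let's trace through this code step by step.

Initialize: tally = 0
Initialize: arr = [3, 4, 5, 9, 7, 3]
Entering loop: for pos, v in enumerate(arr, start=2):

After execution: tally = 15
15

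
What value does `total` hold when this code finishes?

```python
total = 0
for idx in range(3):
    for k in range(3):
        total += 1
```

Let's trace through this code step by step.

Initialize: total = 0
Entering loop: for idx in range(3):

After execution: total = 9
9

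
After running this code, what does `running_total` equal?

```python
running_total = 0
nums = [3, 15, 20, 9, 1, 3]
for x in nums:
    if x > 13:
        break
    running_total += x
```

Let's trace through this code step by step.

Initialize: running_total = 0
Initialize: nums = [3, 15, 20, 9, 1, 3]
Entering loop: for x in nums:

After execution: running_total = 3
3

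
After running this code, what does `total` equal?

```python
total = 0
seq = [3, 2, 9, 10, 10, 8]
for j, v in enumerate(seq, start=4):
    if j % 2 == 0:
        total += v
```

Let's trace through this code step by step.

Initialize: total = 0
Initialize: seq = [3, 2, 9, 10, 10, 8]
Entering loop: for j, v in enumerate(seq, start=4):

After execution: total = 22
22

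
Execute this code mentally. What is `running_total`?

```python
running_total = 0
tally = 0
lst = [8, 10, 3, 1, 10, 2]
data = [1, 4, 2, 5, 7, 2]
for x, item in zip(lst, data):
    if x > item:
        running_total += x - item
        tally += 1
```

Let's trace through this code step by step.

Initialize: running_total = 0
Initialize: tally = 0
Initialize: lst = [8, 10, 3, 1, 10, 2]
Initialize: data = [1, 4, 2, 5, 7, 2]
Entering loop: for x, item in zip(lst, data):

After execution: running_total = 17
17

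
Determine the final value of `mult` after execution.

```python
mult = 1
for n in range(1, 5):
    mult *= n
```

Let's trace through this code step by step.

Initialize: mult = 1
Entering loop: for n in range(1, 5):

After execution: mult = 24
24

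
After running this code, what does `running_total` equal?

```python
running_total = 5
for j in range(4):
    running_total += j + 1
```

Let's trace through this code step by step.

Initialize: running_total = 5
Entering loop: for j in range(4):

After execution: running_total = 15
15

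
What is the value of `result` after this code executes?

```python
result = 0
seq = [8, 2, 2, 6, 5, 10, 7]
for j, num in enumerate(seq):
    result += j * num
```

Let's trace through this code step by step.

Initialize: result = 0
Initialize: seq = [8, 2, 2, 6, 5, 10, 7]
Entering loop: for j, num in enumerate(seq):

After execution: result = 136
136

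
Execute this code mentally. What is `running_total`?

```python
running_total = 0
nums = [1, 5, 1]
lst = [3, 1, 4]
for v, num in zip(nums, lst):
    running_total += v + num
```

Let's trace through this code step by step.

Initialize: running_total = 0
Initialize: nums = [1, 5, 1]
Initialize: lst = [3, 1, 4]
Entering loop: for v, num in zip(nums, lst):

After execution: running_total = 15
15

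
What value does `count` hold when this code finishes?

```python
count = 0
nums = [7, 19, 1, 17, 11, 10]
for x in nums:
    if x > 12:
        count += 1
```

Let's trace through this code step by step.

Initialize: count = 0
Initialize: nums = [7, 19, 1, 17, 11, 10]
Entering loop: for x in nums:

After execution: count = 2
2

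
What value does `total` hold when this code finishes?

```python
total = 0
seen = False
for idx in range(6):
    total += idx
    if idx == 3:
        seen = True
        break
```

Let's trace through this code step by step.

Initialize: total = 0
Initialize: seen = False
Entering loop: for idx in range(6):

After execution: total = 6
6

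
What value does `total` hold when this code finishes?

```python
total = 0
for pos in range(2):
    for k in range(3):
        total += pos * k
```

Let's trace through this code step by step.

Initialize: total = 0
Entering loop: for pos in range(2):

After execution: total = 3
3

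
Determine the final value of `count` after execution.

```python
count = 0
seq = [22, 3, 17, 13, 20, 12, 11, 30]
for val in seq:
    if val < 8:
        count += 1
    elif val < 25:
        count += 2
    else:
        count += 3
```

Let's trace through this code step by step.

Initialize: count = 0
Initialize: seq = [22, 3, 17, 13, 20, 12, 11, 30]
Entering loop: for val in seq:

After execution: count = 16
16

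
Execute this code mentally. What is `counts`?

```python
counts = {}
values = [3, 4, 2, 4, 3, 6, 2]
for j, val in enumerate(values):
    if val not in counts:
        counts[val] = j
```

Let's trace through this code step by step.

Initialize: counts = {}
Initialize: values = [3, 4, 2, 4, 3, 6, 2]
Entering loop: for j, val in enumerate(values):

After execution: counts = {3: 0, 4: 1, 2: 2, 6: 5}
{3: 0, 4: 1, 2: 2, 6: 5}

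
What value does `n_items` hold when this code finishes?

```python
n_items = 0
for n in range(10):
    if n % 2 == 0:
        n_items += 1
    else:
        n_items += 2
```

Let's trace through this code step by step.

Initialize: n_items = 0
Entering loop: for n in range(10):

After execution: n_items = 15
15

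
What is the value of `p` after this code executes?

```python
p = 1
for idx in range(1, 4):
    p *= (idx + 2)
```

Let's trace through this code step by step.

Initialize: p = 1
Entering loop: for idx in range(1, 4):

After execution: p = 60
60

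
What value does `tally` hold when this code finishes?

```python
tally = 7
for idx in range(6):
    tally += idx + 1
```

Let's trace through this code step by step.

Initialize: tally = 7
Entering loop: for idx in range(6):

After execution: tally = 28
28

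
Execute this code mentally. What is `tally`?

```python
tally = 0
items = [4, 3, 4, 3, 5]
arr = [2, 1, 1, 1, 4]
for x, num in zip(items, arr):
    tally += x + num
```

Let's trace through this code step by step.

Initialize: tally = 0
Initialize: items = [4, 3, 4, 3, 5]
Initialize: arr = [2, 1, 1, 1, 4]
Entering loop: for x, num in zip(items, arr):

After execution: tally = 28
28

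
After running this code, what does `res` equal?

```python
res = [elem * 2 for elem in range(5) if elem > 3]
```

Let's trace through this code step by step.

Initialize: res = [elem * 2 for elem in range(5) if elem > 3]

After execution: res = [8]
[8]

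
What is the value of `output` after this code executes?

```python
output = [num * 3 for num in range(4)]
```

Let's trace through this code step by step.

Initialize: output = [num * 3 for num in range(4)]

After execution: output = [0, 3, 6, 9]
[0, 3, 6, 9]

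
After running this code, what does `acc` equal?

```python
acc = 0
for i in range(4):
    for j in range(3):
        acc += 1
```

Let's trace through this code step by step.

Initialize: acc = 0
Entering loop: for i in range(4):

After execution: acc = 12
12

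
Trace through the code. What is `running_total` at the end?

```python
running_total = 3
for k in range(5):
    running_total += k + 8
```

Let's trace through this code step by step.

Initialize: running_total = 3
Entering loop: for k in range(5):

After execution: running_total = 53
53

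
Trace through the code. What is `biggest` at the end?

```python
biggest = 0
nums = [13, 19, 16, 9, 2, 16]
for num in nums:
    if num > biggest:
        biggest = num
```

Let's trace through this code step by step.

Initialize: biggest = 0
Initialize: nums = [13, 19, 16, 9, 2, 16]
Entering loop: for num in nums:

After execution: biggest = 19
19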